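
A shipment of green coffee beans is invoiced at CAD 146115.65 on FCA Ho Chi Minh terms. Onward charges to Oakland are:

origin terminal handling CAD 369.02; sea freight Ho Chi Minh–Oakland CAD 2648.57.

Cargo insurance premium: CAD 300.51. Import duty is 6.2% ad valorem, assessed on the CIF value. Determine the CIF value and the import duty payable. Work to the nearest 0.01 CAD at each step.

CIF value: CAD 149433.75; import duty: CAD 9264.89

CIF = FCA price + pre-shipment costs + freight + insurance
CIF = 146115.65 + 369.02 + 2648.57 + 300.51 = 149433.75
Import duty = 149433.75 × 6.2% = 9264.89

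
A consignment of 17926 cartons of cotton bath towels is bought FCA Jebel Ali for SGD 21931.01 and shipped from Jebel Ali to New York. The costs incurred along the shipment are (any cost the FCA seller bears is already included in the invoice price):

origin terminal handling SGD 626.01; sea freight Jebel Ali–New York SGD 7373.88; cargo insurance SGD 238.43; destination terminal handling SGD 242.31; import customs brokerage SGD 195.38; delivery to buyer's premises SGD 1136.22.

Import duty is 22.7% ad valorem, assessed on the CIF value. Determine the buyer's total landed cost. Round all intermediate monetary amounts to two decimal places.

Total landed cost: SGD 38591.68

FCA: the seller delivers export-cleared goods to the carrier; the buyer bears costs from that point.
CIF value = FCA price + origin terminal + freight + insurance = 21931.01 + 626.01 + 7373.88 + 238.43 = 30169.33
Import duty = 30169.33 × 22.7% = 6848.44
Buyer bears: origin terminal 626.01 + freight 7373.88 + insurance 238.43 + destination terminal 242.31 + brokerage 195.38 + delivery 1136.22 + duty 6848.44 = 16660.67
Landed cost = invoice 21931.01 + 16660.67 = 38591.68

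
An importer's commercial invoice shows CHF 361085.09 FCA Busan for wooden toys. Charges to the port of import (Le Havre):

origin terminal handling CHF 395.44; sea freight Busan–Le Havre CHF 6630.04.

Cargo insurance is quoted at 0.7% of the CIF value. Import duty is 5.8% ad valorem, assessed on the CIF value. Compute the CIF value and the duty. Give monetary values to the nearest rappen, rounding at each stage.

CIF value: CHF 370705.51; import duty: CHF 21500.92

Let C be the CIF value. C = FCA price + pre-shipment costs + freight + 0.7% × C
C − 0.7% × C = 361085.09 + 395.44 + 6630.04
0.993 × C = 368110.57
C = 368110.57 / 0.993 = 370705.51
Insurance premium = 0.7% × 370705.51 = 2594.94
Import duty = 370705.51 × 5.8% = 21500.92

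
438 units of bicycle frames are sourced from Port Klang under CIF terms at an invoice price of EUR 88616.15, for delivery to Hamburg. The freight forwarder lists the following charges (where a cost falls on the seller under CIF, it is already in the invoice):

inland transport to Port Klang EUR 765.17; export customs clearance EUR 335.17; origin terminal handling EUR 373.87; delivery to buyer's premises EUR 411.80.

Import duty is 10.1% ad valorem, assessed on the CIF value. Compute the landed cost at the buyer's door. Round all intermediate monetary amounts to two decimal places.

Total landed cost: EUR 97978.18

CIF: the seller pays costs through ocean freight and marine insurance to the destination port.
Already in the invoice (seller's account under CIF): inland to port, export clearance, origin terminal — exclude.
The CIF price already equals the CIF value: 88616.15
Import duty = 88616.15 × 10.1% = 8950.23
Buyer bears: delivery 411.80 + duty 8950.23 = 9362.03
Landed cost = invoice 88616.15 + 9362.03 = 97978.18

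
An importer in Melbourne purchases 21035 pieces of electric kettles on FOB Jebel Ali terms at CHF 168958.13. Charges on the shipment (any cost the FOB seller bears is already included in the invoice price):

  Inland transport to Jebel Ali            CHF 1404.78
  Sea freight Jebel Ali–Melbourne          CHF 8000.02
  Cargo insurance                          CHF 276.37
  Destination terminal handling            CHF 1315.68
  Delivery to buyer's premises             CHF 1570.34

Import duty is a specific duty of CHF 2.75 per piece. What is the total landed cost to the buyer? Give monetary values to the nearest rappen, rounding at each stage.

FOB: the seller bears costs until goods are on board at the origin port; the buyer bears freight, insurance and all costs thereafter.
Already in the invoice (seller's account under FOB): inland to port — exclude.
CIF value = FOB price + freight + insurance = 168958.13 + 8000.02 + 276.37 = 177234.52
Import duty = 21035 × 2.75 = 57846.25
Buyer bears: freight 8000.02 + insurance 276.37 + destination terminal 1315.68 + delivery 1570.34 + duty 57846.25 = 69008.66
Landed cost = invoice 168958.13 + 69008.66 = 237966.79

Total landed cost: CHF 237966.79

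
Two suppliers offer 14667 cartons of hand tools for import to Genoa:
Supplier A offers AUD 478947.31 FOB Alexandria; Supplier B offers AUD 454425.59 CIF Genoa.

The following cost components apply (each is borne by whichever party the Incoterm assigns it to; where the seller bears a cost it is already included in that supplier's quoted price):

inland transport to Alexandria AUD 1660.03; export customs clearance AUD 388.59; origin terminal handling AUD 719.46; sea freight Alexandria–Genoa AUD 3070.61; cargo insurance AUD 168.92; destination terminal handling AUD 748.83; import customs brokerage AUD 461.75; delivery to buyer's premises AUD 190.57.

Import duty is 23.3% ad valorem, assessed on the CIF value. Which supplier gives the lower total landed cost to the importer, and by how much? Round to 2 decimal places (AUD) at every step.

Supplier A (FOB):
CIF value = FOB price + freight + insurance = 478947.31 + 3070.61 + 168.92 = 482186.84
Import duty = 482186.84 × 23.3% = 112349.53
Buyer bears (A): 3070.61 + 168.92 + 748.83 + 461.75 + 190.57 = 4640.68
Landed cost (A) = invoice 478947.31 + 4640.68 + duty 112349.53 = 595937.52
Supplier B (CIF):
The CIF price already equals the CIF value: 454425.59
Import duty = 454425.59 × 23.3% = 105881.16
Buyer bears (B): 748.83 + 461.75 + 190.57 = 1401.15
Landed cost (B) = invoice 454425.59 + 1401.15 + duty 105881.16 = 561707.90
Difference = |595937.52 − 561707.90| = 34229.62

Supplier B is cheaper by AUD 34229.62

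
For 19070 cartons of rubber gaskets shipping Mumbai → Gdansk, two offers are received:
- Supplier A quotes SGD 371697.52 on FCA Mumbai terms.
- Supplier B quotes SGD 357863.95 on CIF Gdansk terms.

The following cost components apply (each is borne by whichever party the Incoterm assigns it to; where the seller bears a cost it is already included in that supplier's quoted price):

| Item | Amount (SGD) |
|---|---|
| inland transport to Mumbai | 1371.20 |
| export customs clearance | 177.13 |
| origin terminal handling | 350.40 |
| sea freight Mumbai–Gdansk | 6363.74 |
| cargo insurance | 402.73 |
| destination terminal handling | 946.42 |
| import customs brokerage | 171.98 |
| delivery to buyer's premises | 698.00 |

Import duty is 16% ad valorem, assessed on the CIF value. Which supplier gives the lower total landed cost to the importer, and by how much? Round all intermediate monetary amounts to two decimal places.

Supplier B is cheaper by SGD 24302.51

Supplier A (FCA):
CIF value = FCA price + origin terminal + freight + insurance = 371697.52 + 350.40 + 6363.74 + 402.73 = 378814.39
Import duty = 378814.39 × 16% = 60610.30
Buyer bears (A): 350.40 + 6363.74 + 402.73 + 946.42 + 171.98 + 698.00 = 8933.27
Landed cost (A) = invoice 371697.52 + 8933.27 + duty 60610.30 = 441241.09
Supplier B (CIF):
The CIF price already equals the CIF value: 357863.95
Import duty = 357863.95 × 16% = 57258.23
Buyer bears (B): 946.42 + 171.98 + 698.00 = 1816.40
Landed cost (B) = invoice 357863.95 + 1816.40 + duty 57258.23 = 416938.58
Difference = |441241.09 − 416938.58| = 24302.51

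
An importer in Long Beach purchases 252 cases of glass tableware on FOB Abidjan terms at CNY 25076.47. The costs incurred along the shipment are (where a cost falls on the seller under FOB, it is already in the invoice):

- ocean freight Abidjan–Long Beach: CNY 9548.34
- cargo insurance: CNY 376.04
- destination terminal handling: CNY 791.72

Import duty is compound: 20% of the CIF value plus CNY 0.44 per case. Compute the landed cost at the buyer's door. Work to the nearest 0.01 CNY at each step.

Total landed cost: CNY 42903.62

FOB: the seller bears costs until goods are on board at the origin port; the buyer bears freight, insurance and all costs thereafter.
CIF value = FOB price + freight + insurance = 25076.47 + 9548.34 + 376.04 = 35000.85
Ad valorem component: 35000.85 × 20% = 7000.17
Specific component: 252 × 0.44 = 110.88
Import duty = 7000.17 + 110.88 = 7111.05
Buyer bears: freight 9548.34 + insurance 376.04 + destination terminal 791.72 + duty 7111.05 = 17827.15
Landed cost = invoice 25076.47 + 17827.15 = 42903.62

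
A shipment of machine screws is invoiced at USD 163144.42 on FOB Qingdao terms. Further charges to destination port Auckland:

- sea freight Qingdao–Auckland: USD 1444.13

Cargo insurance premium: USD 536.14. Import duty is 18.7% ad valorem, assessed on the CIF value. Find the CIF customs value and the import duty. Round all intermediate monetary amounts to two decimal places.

CIF = FOB price + freight + insurance
CIF = 163144.42 + 1444.13 + 536.14 = 165124.69
Import duty = 165124.69 × 18.7% = 30878.32

CIF value: USD 165124.69; import duty: USD 30878.32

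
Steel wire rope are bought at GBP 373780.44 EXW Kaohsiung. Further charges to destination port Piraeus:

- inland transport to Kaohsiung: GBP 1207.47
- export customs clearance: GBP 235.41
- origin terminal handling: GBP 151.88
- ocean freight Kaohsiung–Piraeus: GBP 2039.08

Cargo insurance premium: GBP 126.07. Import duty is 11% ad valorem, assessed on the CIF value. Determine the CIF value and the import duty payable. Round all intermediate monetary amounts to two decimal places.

CIF = EXW price + pre-shipment costs + freight + insurance
CIF = 373780.44 + 1207.47 + 235.41 + 151.88 + 2039.08 + 126.07 = 377540.35
Import duty = 377540.35 × 11% = 41529.44

CIF value: GBP 377540.35; import duty: GBP 41529.44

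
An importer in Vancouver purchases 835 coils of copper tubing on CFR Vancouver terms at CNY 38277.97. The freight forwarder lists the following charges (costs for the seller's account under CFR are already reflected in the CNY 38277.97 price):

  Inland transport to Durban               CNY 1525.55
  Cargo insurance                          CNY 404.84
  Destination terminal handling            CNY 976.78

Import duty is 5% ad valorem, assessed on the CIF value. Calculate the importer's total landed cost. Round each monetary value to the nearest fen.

Total landed cost: CNY 41593.73

CFR: the seller pays costs through ocean freight to the destination port, but not insurance.
Already in the invoice (seller's account under CFR): inland to port — exclude.
CIF value = CFR price + insurance = 38277.97 + 404.84 = 38682.81
Import duty = 38682.81 × 5% = 1934.14
Buyer bears: insurance 404.84 + destination terminal 976.78 + duty 1934.14 = 3315.76
Landed cost = invoice 38277.97 + 3315.76 = 41593.73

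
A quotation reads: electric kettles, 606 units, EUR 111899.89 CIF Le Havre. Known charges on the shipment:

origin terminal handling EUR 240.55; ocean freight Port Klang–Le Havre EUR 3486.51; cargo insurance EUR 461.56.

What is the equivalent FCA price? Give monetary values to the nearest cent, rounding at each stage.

FCA price: EUR 107711.27

From CIF to FCA, the seller no longer bears: origin terminal, freight, insurance.
FCA price = 111899.89 − 240.55 − 3486.51 − 461.56 = 107711.27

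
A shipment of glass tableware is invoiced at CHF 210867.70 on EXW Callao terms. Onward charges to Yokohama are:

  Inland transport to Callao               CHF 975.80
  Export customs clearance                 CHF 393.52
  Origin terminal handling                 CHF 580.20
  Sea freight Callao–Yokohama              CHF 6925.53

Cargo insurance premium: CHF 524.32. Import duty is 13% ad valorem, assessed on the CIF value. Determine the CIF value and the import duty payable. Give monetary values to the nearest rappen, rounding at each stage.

CIF = EXW price + pre-shipment costs + freight + insurance
CIF = 210867.70 + 975.80 + 393.52 + 580.20 + 6925.53 + 524.32 = 220267.07
Import duty = 220267.07 × 13% = 28634.72

CIF value: CHF 220267.07; import duty: CHF 28634.72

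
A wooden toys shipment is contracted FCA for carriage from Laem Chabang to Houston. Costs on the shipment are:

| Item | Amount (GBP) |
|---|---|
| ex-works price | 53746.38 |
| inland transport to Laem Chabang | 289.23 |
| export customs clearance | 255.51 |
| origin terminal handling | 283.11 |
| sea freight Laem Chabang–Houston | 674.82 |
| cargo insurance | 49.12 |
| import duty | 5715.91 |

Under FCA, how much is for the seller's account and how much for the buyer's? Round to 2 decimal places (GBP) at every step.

FCA: the seller delivers export-cleared goods to the carrier; the buyer bears costs from that point.
Seller's account: goods 53746.38 + inland to port 289.23 + export clearance 255.51 = 54291.12
Buyer's account: origin terminal 283.11 + freight 674.82 + insurance 49.12 + duty 5715.91 = 6722.96

Seller: GBP 54291.12; buyer: GBP 6722.96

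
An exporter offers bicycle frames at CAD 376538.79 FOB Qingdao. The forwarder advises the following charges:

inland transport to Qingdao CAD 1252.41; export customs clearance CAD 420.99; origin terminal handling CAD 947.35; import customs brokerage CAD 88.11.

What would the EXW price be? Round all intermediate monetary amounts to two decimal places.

Not relevant to the conversion: brokerage — on the buyer under both terms; not part of either seller's price.
From FOB to EXW, the seller no longer bears: inland to port, export clearance, origin terminal.
EXW price = 376538.79 − 1252.41 − 420.99 − 947.35 = 373918.04

EXW price: CAD 373918.04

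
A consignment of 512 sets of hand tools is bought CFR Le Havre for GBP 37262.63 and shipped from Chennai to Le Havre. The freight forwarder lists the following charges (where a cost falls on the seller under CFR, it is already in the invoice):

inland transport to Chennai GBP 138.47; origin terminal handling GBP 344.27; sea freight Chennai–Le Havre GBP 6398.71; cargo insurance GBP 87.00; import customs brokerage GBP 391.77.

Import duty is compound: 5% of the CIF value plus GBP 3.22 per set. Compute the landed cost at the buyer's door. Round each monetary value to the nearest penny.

Total landed cost: GBP 41257.52

CFR: the seller pays costs through ocean freight to the destination port, but not insurance.
Already in the invoice (seller's account under CFR): inland to port, origin terminal, freight — exclude.
CIF value = CFR price + insurance = 37262.63 + 87.00 = 37349.63
Ad valorem component: 37349.63 × 5% = 1867.48
Specific component: 512 × 3.22 = 1648.64
Import duty = 1867.48 + 1648.64 = 3516.12
Buyer bears: insurance 87.00 + brokerage 391.77 + duty 3516.12 = 3994.89
Landed cost = invoice 37262.63 + 3994.89 = 41257.52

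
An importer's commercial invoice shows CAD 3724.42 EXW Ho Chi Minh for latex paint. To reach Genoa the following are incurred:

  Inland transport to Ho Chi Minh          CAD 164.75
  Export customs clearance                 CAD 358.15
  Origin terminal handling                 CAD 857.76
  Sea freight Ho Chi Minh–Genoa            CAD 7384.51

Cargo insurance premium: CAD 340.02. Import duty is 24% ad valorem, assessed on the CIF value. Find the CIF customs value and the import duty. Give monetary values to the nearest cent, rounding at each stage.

CIF = EXW price + pre-shipment costs + freight + insurance
CIF = 3724.42 + 164.75 + 358.15 + 857.76 + 7384.51 + 340.02 = 12829.61
Import duty = 12829.61 × 24% = 3079.11

CIF value: CAD 12829.61; import duty: CAD 3079.11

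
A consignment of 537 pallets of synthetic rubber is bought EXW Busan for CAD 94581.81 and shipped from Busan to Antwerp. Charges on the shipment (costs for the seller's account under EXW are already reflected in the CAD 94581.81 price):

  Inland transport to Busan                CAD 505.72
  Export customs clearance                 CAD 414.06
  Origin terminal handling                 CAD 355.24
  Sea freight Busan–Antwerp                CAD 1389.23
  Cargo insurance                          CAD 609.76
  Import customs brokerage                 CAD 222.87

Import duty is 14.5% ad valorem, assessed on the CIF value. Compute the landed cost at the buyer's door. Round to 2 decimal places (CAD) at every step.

Total landed cost: CAD 112267.78

EXW: the seller makes goods available at their premises; the buyer bears all onward costs.
CIF value = EXW price + inland to port + export clearance + origin terminal + freight + insurance = 94581.81 + 505.72 + 414.06 + 355.24 + 1389.23 + 609.76 = 97855.82
Import duty = 97855.82 × 14.5% = 14189.09
Buyer bears: inland to port 505.72 + export clearance 414.06 + origin terminal 355.24 + freight 1389.23 + insurance 609.76 + brokerage 222.87 + duty 14189.09 = 17685.97
Landed cost = invoice 94581.81 + 17685.97 = 112267.78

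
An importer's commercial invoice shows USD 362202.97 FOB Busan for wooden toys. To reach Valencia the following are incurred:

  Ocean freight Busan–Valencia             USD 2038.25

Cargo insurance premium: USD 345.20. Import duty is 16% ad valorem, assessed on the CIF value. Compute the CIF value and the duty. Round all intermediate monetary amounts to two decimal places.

CIF = FOB price + freight + insurance
CIF = 362202.97 + 2038.25 + 345.20 = 364586.42
Import duty = 364586.42 × 16% = 58333.83

CIF value: USD 364586.42; import duty: USD 58333.83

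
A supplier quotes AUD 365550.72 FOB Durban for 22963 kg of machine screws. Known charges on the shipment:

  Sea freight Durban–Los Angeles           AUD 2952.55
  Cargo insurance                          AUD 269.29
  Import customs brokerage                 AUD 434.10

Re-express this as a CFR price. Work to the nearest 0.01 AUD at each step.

CFR price: AUD 368503.27

Not relevant to the conversion: insurance, brokerage — on the buyer under both terms; not part of either seller's price.
From FOB to CFR, the seller additionally bears: freight.
CFR price = 365550.72 + 2952.55 = 368503.27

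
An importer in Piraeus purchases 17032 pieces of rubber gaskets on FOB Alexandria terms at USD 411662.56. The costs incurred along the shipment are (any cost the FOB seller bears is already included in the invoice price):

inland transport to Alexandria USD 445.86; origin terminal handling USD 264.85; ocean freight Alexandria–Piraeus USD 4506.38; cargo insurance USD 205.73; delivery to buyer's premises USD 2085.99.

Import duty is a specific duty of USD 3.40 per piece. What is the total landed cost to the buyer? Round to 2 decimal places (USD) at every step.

Total landed cost: USD 476369.46

FOB: the seller bears costs until goods are on board at the origin port; the buyer bears freight, insurance and all costs thereafter.
Already in the invoice (seller's account under FOB): inland to port, origin terminal — exclude.
CIF value = FOB price + freight + insurance = 411662.56 + 4506.38 + 205.73 = 416374.67
Import duty = 17032 × 3.40 = 57908.80
Buyer bears: freight 4506.38 + insurance 205.73 + delivery 2085.99 + duty 57908.80 = 64706.90
Landed cost = invoice 411662.56 + 64706.90 = 476369.46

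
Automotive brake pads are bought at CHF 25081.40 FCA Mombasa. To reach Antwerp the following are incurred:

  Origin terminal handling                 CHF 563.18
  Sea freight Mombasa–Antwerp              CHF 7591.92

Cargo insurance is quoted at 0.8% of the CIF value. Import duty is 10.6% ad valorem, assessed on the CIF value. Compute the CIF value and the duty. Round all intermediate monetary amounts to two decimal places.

Let C be the CIF value. C = FCA price + pre-shipment costs + freight + 0.8% × C
C − 0.8% × C = 25081.40 + 563.18 + 7591.92
0.992 × C = 33236.50
C = 33236.50 / 0.992 = 33504.54
Insurance premium = 0.8% × 33504.54 = 268.04
Import duty = 33504.54 × 10.6% = 3551.48

CIF value: CHF 33504.54; import duty: CHF 3551.48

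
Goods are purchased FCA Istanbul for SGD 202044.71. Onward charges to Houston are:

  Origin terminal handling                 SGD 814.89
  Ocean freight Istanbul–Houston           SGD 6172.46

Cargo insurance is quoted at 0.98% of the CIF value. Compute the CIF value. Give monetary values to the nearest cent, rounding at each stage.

CIF value: SGD 211100.85

Let C be the CIF value. C = FCA price + pre-shipment costs + freight + 0.98% × C
C − 0.98% × C = 202044.71 + 814.89 + 6172.46
0.9902 × C = 209032.06
C = 209032.06 / 0.9902 = 211100.85
Insurance premium = 0.98% × 211100.85 = 2068.79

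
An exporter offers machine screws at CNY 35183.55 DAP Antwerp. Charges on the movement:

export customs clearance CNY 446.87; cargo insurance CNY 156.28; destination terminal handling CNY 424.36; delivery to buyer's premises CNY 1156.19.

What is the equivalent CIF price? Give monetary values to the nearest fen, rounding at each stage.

CIF price: CNY 33603.00

Not relevant to the conversion: insurance, export clearance — on the seller under both DAP and CIF; already in the DAP price and stays in the CIF price.
From DAP to CIF, the seller no longer bears: destination terminal, delivery.
CIF price = 35183.55 − 424.36 − 1156.19 = 33603.00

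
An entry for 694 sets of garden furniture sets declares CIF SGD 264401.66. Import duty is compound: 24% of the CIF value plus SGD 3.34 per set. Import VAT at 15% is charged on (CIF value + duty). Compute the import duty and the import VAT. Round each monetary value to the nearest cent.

Ad valorem component: 264401.66 × 24% = 63456.40
Specific component: 694 × 3.34 = 2317.96
Import duty = 63456.40 + 2317.96 = 65774.36
VAT base = CIF + duty = 264401.66 + 65774.36 = 330176.02
Import VAT = 330176.02 × 15% = 49526.40

Import duty: SGD 65774.36; import VAT: SGD 49526.40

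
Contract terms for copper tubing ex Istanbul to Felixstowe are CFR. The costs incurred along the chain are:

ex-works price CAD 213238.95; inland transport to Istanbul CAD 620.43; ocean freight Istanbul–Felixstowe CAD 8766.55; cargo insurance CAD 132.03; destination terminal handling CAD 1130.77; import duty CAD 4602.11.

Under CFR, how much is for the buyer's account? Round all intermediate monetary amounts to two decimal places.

Buyer's account: CAD 5864.91

CFR: the seller pays costs through ocean freight to the destination port, but not insurance.
Seller's account: goods 213238.95 + inland to port 620.43 + freight 8766.55 = 222625.93
Buyer's account: insurance 132.03 + destination terminal 1130.77 + duty 4602.11 = 5864.91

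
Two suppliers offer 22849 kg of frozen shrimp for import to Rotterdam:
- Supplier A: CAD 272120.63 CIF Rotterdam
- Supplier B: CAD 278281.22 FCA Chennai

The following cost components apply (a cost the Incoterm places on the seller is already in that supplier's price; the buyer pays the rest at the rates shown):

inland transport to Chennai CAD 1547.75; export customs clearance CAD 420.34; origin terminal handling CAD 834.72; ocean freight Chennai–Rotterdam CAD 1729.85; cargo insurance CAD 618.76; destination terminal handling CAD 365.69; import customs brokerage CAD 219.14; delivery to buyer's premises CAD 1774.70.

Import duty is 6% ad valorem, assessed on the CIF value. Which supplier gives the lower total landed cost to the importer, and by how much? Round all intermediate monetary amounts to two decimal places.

Supplier A is cheaper by CAD 9904.55

Supplier A (CIF):
The CIF price already equals the CIF value: 272120.63
Import duty = 272120.63 × 6% = 16327.24
Buyer bears (A): 365.69 + 219.14 + 1774.70 = 2359.53
Landed cost (A) = invoice 272120.63 + 2359.53 + duty 16327.24 = 290807.40
Supplier B (FCA):
CIF value = FCA price + origin terminal + freight + insurance = 278281.22 + 834.72 + 1729.85 + 618.76 = 281464.55
Import duty = 281464.55 × 6% = 16887.87
Buyer bears (B): 834.72 + 1729.85 + 618.76 + 365.69 + 219.14 + 1774.70 = 5542.86
Landed cost (B) = invoice 278281.22 + 5542.86 + duty 16887.87 = 300711.95
Difference = |290807.40 − 300711.95| = 9904.55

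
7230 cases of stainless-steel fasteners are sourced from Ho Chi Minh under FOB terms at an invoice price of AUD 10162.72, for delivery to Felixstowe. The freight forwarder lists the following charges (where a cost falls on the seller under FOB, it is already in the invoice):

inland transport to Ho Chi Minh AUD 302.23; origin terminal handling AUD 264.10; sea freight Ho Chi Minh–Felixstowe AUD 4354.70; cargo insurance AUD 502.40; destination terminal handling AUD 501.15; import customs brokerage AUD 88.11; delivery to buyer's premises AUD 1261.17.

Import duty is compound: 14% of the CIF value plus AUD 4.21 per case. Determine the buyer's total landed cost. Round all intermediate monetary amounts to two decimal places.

FOB: the seller bears costs until goods are on board at the origin port; the buyer bears freight, insurance and all costs thereafter.
Already in the invoice (seller's account under FOB): inland to port, origin terminal — exclude.
CIF value = FOB price + freight + insurance = 10162.72 + 4354.70 + 502.40 = 15019.82
Ad valorem component: 15019.82 × 14% = 2102.77
Specific component: 7230 × 4.21 = 30438.30
Import duty = 2102.77 + 30438.30 = 32541.07
Buyer bears: freight 4354.70 + insurance 502.40 + destination terminal 501.15 + brokerage 88.11 + delivery 1261.17 + duty 32541.07 = 39248.60
Landed cost = invoice 10162.72 + 39248.60 = 49411.32

Total landed cost: AUD 49411.32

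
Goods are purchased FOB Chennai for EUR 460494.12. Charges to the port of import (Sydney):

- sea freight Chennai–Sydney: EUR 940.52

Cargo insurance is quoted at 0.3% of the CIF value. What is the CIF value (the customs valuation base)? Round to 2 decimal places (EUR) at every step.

Let C be the CIF value. C = FOB price + freight + 0.3% × C
C − 0.3% × C = 460494.12 + 940.52
0.997 × C = 461434.64
C = 461434.64 / 0.997 = 462823.11
Insurance premium = 0.3% × 462823.11 = 1388.47

CIF value: EUR 462823.11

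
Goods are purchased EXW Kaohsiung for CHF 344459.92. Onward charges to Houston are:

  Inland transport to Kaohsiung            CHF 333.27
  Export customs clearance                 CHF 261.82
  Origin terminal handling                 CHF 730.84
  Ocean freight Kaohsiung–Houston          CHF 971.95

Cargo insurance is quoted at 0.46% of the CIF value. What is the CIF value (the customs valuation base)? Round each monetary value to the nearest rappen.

Let C be the CIF value. C = EXW price + pre-shipment costs + freight + 0.46% × C
C − 0.46% × C = 344459.92 + 333.27 + 261.82 + 730.84 + 971.95
0.9954 × C = 346757.80
C = 346757.80 / 0.9954 = 348360.26
Insurance premium = 0.46% × 348360.26 = 1602.46

CIF value: CHF 348360.26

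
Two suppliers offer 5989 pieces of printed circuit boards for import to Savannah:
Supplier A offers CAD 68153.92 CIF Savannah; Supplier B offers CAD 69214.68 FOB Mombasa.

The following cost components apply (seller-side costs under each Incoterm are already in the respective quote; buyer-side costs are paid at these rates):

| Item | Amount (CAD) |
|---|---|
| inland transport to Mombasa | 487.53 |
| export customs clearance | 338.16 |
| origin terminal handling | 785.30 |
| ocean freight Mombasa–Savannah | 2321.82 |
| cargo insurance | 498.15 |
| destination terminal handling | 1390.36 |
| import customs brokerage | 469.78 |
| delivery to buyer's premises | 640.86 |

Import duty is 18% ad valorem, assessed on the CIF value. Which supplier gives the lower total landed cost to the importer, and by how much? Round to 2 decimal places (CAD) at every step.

Supplier A (CIF):
The CIF price already equals the CIF value: 68153.92
Import duty = 68153.92 × 18% = 12267.71
Buyer bears (A): 1390.36 + 469.78 + 640.86 = 2501.00
Landed cost (A) = invoice 68153.92 + 2501.00 + duty 12267.71 = 82922.63
Supplier B (FOB):
CIF value = FOB price + freight + insurance = 69214.68 + 2321.82 + 498.15 = 72034.65
Import duty = 72034.65 × 18% = 12966.24
Buyer bears (B): 2321.82 + 498.15 + 1390.36 + 469.78 + 640.86 = 5320.97
Landed cost (B) = invoice 69214.68 + 5320.97 + duty 12966.24 = 87501.89
Difference = |82922.63 − 87501.89| = 4579.26

Supplier A is cheaper by CAD 4579.26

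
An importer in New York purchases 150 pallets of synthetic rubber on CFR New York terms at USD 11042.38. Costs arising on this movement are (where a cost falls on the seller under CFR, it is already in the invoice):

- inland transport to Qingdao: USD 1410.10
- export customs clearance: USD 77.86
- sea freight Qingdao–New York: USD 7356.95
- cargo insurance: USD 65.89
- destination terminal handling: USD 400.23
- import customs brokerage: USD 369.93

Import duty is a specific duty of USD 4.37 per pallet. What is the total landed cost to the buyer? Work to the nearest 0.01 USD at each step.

CFR: the seller pays costs through ocean freight to the destination port, but not insurance.
Already in the invoice (seller's account under CFR): inland to port, export clearance, freight — exclude.
CIF value = CFR price + insurance = 11042.38 + 65.89 = 11108.27
Import duty = 150 × 4.37 = 655.50
Buyer bears: insurance 65.89 + destination terminal 400.23 + brokerage 369.93 + duty 655.50 = 1491.55
Landed cost = invoice 11042.38 + 1491.55 = 12533.93

Total landed cost: USD 12533.93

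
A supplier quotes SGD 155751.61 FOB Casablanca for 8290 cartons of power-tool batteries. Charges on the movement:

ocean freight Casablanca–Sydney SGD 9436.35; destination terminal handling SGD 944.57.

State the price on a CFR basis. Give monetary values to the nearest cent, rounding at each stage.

CFR price: SGD 165187.96

Not relevant to the conversion: destination terminal — on the buyer under both terms; not part of either seller's price.
From FOB to CFR, the seller additionally bears: freight.
CFR price = 155751.61 + 9436.35 = 165187.96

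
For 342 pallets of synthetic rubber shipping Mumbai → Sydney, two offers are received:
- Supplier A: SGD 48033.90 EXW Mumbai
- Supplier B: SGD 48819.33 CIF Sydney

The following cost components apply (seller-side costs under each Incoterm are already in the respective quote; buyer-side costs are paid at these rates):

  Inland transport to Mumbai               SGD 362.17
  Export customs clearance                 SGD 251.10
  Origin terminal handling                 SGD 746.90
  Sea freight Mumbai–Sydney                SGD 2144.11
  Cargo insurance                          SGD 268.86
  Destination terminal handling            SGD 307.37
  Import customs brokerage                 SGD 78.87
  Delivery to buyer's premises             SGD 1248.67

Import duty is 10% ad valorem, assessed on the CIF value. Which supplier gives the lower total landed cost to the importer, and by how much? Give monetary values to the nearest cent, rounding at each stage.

Supplier A (EXW):
CIF value = EXW price + inland to port + export clearance + origin terminal + freight + insurance = 48033.90 + 362.17 + 251.10 + 746.90 + 2144.11 + 268.86 = 51807.04
Import duty = 51807.04 × 10% = 5180.70
Buyer bears (A): 362.17 + 251.10 + 746.90 + 2144.11 + 268.86 + 307.37 + 78.87 + 1248.67 = 5408.05
Landed cost (A) = invoice 48033.90 + 5408.05 + duty 5180.70 = 58622.65
Supplier B (CIF):
The CIF price already equals the CIF value: 48819.33
Import duty = 48819.33 × 10% = 4881.93
Buyer bears (B): 307.37 + 78.87 + 1248.67 = 1634.91
Landed cost (B) = invoice 48819.33 + 1634.91 + duty 4881.93 = 55336.17
Difference = |58622.65 − 55336.17| = 3286.48

Supplier B is cheaper by SGD 3286.48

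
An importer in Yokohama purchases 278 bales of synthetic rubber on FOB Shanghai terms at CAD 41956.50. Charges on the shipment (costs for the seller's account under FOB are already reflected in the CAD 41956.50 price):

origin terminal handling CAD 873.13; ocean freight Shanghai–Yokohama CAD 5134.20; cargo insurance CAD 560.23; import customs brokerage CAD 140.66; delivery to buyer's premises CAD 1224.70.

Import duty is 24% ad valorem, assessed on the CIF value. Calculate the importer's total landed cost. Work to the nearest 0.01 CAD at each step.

Total landed cost: CAD 60452.51

FOB: the seller bears costs until goods are on board at the origin port; the buyer bears freight, insurance and all costs thereafter.
Already in the invoice (seller's account under FOB): origin terminal — exclude.
CIF value = FOB price + freight + insurance = 41956.50 + 5134.20 + 560.23 = 47650.93
Import duty = 47650.93 × 24% = 11436.22
Buyer bears: freight 5134.20 + insurance 560.23 + brokerage 140.66 + delivery 1224.70 + duty 11436.22 = 18496.01
Landed cost = invoice 41956.50 + 18496.01 = 60452.51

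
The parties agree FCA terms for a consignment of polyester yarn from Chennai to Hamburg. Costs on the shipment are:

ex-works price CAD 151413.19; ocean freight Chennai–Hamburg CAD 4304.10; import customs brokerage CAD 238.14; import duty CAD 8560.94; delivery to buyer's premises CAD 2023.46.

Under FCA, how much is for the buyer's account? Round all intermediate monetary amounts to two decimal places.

Buyer's account: CAD 15126.64

FCA: the seller delivers export-cleared goods to the carrier; the buyer bears costs from that point.
Seller's account: goods 151413.19 = 151413.19
Buyer's account: freight 4304.10 + brokerage 238.14 + duty 8560.94 + delivery 2023.46 = 15126.64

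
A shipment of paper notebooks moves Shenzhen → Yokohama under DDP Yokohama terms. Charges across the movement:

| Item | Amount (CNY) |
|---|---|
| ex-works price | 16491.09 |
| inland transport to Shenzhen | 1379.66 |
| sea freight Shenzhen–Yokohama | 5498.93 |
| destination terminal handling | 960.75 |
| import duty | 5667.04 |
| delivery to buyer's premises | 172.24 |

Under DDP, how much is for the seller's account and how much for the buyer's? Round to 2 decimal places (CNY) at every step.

DDP: the seller bears all costs including import duty.
Seller's account: goods 16491.09 + inland to port 1379.66 + freight 5498.93 + destination terminal 960.75 + duty 5667.04 + delivery 172.24 = 30169.71
Buyer's account: 0.00

Seller: CNY 30169.71; buyer: CNY 0.00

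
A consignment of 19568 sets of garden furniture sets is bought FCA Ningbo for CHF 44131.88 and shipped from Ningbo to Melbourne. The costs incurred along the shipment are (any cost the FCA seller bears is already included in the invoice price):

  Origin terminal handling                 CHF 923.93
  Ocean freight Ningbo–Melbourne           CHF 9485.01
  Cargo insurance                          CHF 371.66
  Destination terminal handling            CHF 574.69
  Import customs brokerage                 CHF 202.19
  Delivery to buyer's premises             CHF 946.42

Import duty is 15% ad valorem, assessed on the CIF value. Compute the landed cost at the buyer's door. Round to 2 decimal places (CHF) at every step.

Total landed cost: CHF 64872.65

FCA: the seller delivers export-cleared goods to the carrier; the buyer bears costs from that point.
CIF value = FCA price + origin terminal + freight + insurance = 44131.88 + 923.93 + 9485.01 + 371.66 = 54912.48
Import duty = 54912.48 × 15% = 8236.87
Buyer bears: origin terminal 923.93 + freight 9485.01 + insurance 371.66 + destination terminal 574.69 + brokerage 202.19 + delivery 946.42 + duty 8236.87 = 20740.77
Landed cost = invoice 44131.88 + 20740.77 = 64872.65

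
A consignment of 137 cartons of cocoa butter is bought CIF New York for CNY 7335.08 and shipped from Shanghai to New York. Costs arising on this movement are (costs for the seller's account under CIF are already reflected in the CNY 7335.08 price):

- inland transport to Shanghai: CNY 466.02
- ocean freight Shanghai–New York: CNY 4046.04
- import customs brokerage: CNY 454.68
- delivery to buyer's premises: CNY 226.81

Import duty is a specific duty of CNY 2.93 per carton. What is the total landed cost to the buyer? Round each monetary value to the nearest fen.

CIF: the seller pays costs through ocean freight and marine insurance to the destination port.
Already in the invoice (seller's account under CIF): inland to port, freight — exclude.
The CIF price already equals the CIF value: 7335.08
Import duty = 137 × 2.93 = 401.41
Buyer bears: brokerage 454.68 + delivery 226.81 + duty 401.41 = 1082.90
Landed cost = invoice 7335.08 + 1082.90 = 8417.98

Total landed cost: CNY 8417.98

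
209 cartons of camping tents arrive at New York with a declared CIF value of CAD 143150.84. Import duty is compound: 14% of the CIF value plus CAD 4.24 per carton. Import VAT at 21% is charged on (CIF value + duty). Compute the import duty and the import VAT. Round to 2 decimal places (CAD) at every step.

Ad valorem component: 143150.84 × 14% = 20041.12
Specific component: 209 × 4.24 = 886.16
Import duty = 20041.12 + 886.16 = 20927.28
VAT base = CIF + duty = 143150.84 + 20927.28 = 164078.12
Import VAT = 164078.12 × 21% = 34456.41

Import duty: CAD 20927.28; import VAT: CAD 34456.41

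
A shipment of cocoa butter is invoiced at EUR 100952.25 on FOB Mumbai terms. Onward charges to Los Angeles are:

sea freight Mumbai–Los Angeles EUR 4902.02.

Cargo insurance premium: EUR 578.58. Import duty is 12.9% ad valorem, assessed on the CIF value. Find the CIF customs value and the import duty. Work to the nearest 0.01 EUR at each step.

CIF value: EUR 106432.85; import duty: EUR 13729.84

CIF = FOB price + freight + insurance
CIF = 100952.25 + 4902.02 + 578.58 = 106432.85
Import duty = 106432.85 × 12.9% = 13729.84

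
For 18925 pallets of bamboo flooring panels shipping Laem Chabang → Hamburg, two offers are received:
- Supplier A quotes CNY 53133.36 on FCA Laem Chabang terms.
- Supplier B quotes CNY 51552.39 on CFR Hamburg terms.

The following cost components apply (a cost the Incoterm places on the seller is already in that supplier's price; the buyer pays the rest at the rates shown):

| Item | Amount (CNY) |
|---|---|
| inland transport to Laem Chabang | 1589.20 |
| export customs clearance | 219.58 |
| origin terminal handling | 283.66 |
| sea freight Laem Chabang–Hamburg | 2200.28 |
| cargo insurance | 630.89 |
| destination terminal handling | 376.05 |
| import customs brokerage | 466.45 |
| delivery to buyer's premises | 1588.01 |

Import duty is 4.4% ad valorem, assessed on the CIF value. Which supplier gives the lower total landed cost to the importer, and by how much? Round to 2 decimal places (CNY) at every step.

Supplier A (FCA):
CIF value = FCA price + origin terminal + freight + insurance = 53133.36 + 283.66 + 2200.28 + 630.89 = 56248.19
Import duty = 56248.19 × 4.4% = 2474.92
Buyer bears (A): 283.66 + 2200.28 + 630.89 + 376.05 + 466.45 + 1588.01 = 5545.34
Landed cost (A) = invoice 53133.36 + 5545.34 + duty 2474.92 = 61153.62
Supplier B (CFR):
CIF value = CFR price + insurance = 51552.39 + 630.89 = 52183.28
Import duty = 52183.28 × 4.4% = 2296.06
Buyer bears (B): 630.89 + 376.05 + 466.45 + 1588.01 = 3061.40
Landed cost (B) = invoice 51552.39 + 3061.40 + duty 2296.06 = 56909.85
Difference = |61153.62 − 56909.85| = 4243.77

Supplier B is cheaper by CNY 4243.77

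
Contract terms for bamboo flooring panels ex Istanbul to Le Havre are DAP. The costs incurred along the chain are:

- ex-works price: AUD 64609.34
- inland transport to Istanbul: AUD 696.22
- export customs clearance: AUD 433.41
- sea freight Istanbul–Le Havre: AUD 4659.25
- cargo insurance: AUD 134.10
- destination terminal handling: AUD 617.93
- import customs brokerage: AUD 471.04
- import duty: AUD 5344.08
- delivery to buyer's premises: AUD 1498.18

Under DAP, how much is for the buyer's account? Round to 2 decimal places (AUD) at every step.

DAP: the seller bears all costs to the named destination except import duty and clearance.
Seller's account: goods 64609.34 + inland to port 696.22 + export clearance 433.41 + freight 4659.25 + insurance 134.10 + destination terminal 617.93 + delivery 1498.18 = 72648.43
Buyer's account: brokerage 471.04 + duty 5344.08 = 5815.12

Buyer's account: AUD 5815.12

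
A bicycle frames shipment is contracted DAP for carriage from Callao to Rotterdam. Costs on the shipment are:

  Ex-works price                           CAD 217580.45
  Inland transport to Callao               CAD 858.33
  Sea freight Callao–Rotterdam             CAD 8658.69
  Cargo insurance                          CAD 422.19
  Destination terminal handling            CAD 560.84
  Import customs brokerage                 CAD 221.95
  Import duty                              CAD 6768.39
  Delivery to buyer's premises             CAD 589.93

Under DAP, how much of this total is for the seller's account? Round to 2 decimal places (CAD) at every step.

Seller's account: CAD 228670.43

DAP: the seller bears all costs to the named destination except import duty and clearance.
Seller's account: goods 217580.45 + inland to port 858.33 + freight 8658.69 + insurance 422.19 + destination terminal 560.84 + delivery 589.93 = 228670.43
Buyer's account: brokerage 221.95 + duty 6768.39 = 6990.34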